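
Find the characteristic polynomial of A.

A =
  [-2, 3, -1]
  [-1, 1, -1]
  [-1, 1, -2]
x^3 + 3*x^2 + 3*x + 1

Expanding det(x·I − A) (e.g. by cofactor expansion or by noting that A is similar to its Jordan form J, which has the same characteristic polynomial as A) gives
  χ_A(x) = x^3 + 3*x^2 + 3*x + 1
which factors as (x + 1)^3. The eigenvalues (with algebraic multiplicities) are λ = -1 with multiplicity 3.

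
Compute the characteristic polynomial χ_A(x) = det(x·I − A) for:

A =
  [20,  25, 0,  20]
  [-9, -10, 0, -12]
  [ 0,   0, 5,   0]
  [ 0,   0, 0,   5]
x^4 - 20*x^3 + 150*x^2 - 500*x + 625

Expanding det(x·I − A) (e.g. by cofactor expansion or by noting that A is similar to its Jordan form J, which has the same characteristic polynomial as A) gives
  χ_A(x) = x^4 - 20*x^3 + 150*x^2 - 500*x + 625
which factors as (x - 5)^4. The eigenvalues (with algebraic multiplicities) are λ = 5 with multiplicity 4.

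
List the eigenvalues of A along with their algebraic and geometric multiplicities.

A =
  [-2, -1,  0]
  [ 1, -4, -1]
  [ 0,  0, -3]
λ = -3: alg = 3, geom = 1

Step 1 — factor the characteristic polynomial to read off the algebraic multiplicities:
  χ_A(x) = (x + 3)^3

Step 2 — compute geometric multiplicities via the rank-nullity identity g(λ) = n − rank(A − λI):
  rank(A − (-3)·I) = 2, so dim ker(A − (-3)·I) = n − 2 = 1

Summary:
  λ = -3: algebraic multiplicity = 3, geometric multiplicity = 1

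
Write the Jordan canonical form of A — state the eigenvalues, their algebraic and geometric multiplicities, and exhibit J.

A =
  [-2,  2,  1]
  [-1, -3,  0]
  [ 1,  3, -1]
J_3(-2)

The characteristic polynomial is
  det(x·I − A) = x^3 + 6*x^2 + 12*x + 8 = (x + 2)^3

Eigenvalues and multiplicities (the geometric multiplicity of λ is n − rank(A − λI), which equals the number of Jordan blocks for λ):
  λ = -2: algebraic multiplicity = 3, geometric multiplicity = 1

Determining the block sizes for each eigenvalue:
  λ = -2: one block (gm = 1), so the single block has size am = 3 → block sizes [3]

Assembling the blocks gives a Jordan form
J =
  [-2,  1,  0]
  [ 0, -2,  1]
  [ 0,  0, -2]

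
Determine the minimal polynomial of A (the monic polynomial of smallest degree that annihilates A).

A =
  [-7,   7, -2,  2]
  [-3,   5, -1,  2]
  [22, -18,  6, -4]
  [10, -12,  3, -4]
x^3

The characteristic polynomial is χ_A(x) = x^4, so the eigenvalues are known. The minimal polynomial is
  m_A(x) = Π_λ (x − λ)^{k_λ}
where k_λ is the size of the *largest* Jordan block for λ (equivalently, the smallest k with (A − λI)^k v = 0 for every generalised eigenvector v of λ).

  λ = 0: largest Jordan block has size 3, contributing (x − 0)^3

So m_A(x) = x^3 = x^3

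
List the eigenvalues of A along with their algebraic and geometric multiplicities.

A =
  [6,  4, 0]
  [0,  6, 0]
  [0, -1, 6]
λ = 6: alg = 3, geom = 2

Step 1 — factor the characteristic polynomial to read off the algebraic multiplicities:
  χ_A(x) = (x - 6)^3

Step 2 — compute geometric multiplicities via the rank-nullity identity g(λ) = n − rank(A − λI):
  rank(A − (6)·I) = 1, so dim ker(A − (6)·I) = n − 1 = 2

Summary:
  λ = 6: algebraic multiplicity = 3, geometric multiplicity = 2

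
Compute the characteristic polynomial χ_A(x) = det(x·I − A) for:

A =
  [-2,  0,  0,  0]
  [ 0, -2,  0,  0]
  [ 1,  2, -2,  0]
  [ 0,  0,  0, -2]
x^4 + 8*x^3 + 24*x^2 + 32*x + 16

Expanding det(x·I − A) (e.g. by cofactor expansion or by noting that A is similar to its Jordan form J, which has the same characteristic polynomial as A) gives
  χ_A(x) = x^4 + 8*x^3 + 24*x^2 + 32*x + 16
which factors as (x + 2)^4. The eigenvalues (with algebraic multiplicities) are λ = -2 with multiplicity 4.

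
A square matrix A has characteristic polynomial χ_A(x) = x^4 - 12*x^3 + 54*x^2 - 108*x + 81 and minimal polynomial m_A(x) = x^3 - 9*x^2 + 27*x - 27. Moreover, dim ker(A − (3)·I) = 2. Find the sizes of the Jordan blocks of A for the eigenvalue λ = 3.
Block sizes for λ = 3: [3, 1]

Step 1 — from the characteristic polynomial, algebraic multiplicity of λ = 3 is 4. From dim ker(A − (3)·I) = 2, there are exactly 2 Jordan blocks for λ = 3.
Step 2 — from the minimal polynomial, the factor (x − 3)^3 tells us the largest block for λ = 3 has size 3.
Step 3 — with total size 4, 2 blocks, and largest block 3, the block sizes (in nonincreasing order) are [3, 1].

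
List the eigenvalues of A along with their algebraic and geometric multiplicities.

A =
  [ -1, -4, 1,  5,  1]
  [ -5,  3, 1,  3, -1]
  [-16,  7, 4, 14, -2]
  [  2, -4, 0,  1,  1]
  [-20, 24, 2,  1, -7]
λ = 0: alg = 5, geom = 2

Step 1 — factor the characteristic polynomial to read off the algebraic multiplicities:
  χ_A(x) = x^5

Step 2 — compute geometric multiplicities via the rank-nullity identity g(λ) = n − rank(A − λI):
  rank(A − (0)·I) = 3, so dim ker(A − (0)·I) = n − 3 = 2

Summary:
  λ = 0: algebraic multiplicity = 5, geometric multiplicity = 2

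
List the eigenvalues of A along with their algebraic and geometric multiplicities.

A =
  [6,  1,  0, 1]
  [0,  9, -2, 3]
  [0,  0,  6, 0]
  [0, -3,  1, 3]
λ = 6: alg = 4, geom = 2

Step 1 — factor the characteristic polynomial to read off the algebraic multiplicities:
  χ_A(x) = (x - 6)^4

Step 2 — compute geometric multiplicities via the rank-nullity identity g(λ) = n − rank(A − λI):
  rank(A − (6)·I) = 2, so dim ker(A − (6)·I) = n − 2 = 2

Summary:
  λ = 6: algebraic multiplicity = 4, geometric multiplicity = 2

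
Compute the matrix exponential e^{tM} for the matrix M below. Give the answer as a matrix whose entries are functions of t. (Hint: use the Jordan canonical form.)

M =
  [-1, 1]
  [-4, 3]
e^{tM} =
  [-2*t*exp(t) + exp(t), t*exp(t)]
  [-4*t*exp(t), 2*t*exp(t) + exp(t)]

Strategy: write M = P · J · P⁻¹ where J is a Jordan canonical form, so e^{tM} = P · e^{tJ} · P⁻¹, and e^{tJ} can be computed block-by-block.

M has Jordan form
J =
  [1, 1]
  [0, 1]
(up to reordering of blocks).

Per-block formulas:
  For a 2×2 Jordan block J_2(1): exp(t · J_2(1)) = e^(1t)·(I + t·N), where N is the 2×2 nilpotent shift.

After assembling e^{tJ} and conjugating by P, we get:

e^{tM} =
  [-2*t*exp(t) + exp(t), t*exp(t)]
  [-4*t*exp(t), 2*t*exp(t) + exp(t)]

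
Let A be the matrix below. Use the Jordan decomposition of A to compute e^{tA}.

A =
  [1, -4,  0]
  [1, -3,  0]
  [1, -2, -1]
e^{tA} =
  [2*t*exp(-t) + exp(-t), -4*t*exp(-t), 0]
  [t*exp(-t), -2*t*exp(-t) + exp(-t), 0]
  [t*exp(-t), -2*t*exp(-t), exp(-t)]

Strategy: write A = P · J · P⁻¹ where J is a Jordan canonical form, so e^{tA} = P · e^{tJ} · P⁻¹, and e^{tJ} can be computed block-by-block.

A has Jordan form
J =
  [-1,  1,  0]
  [ 0, -1,  0]
  [ 0,  0, -1]
(up to reordering of blocks).

Per-block formulas:
  For a 1×1 block at λ = -1: exp(t · [-1]) = [e^(-1t)].
  For a 2×2 Jordan block J_2(-1): exp(t · J_2(-1)) = e^(-1t)·(I + t·N), where N is the 2×2 nilpotent shift.

After assembling e^{tJ} and conjugating by P, we get:

e^{tA} =
  [2*t*exp(-t) + exp(-t), -4*t*exp(-t), 0]
  [t*exp(-t), -2*t*exp(-t) + exp(-t), 0]
  [t*exp(-t), -2*t*exp(-t), exp(-t)]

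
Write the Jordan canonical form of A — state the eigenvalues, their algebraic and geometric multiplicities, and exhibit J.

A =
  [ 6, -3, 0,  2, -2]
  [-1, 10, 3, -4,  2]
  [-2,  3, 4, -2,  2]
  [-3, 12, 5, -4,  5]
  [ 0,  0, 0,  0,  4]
J_3(4) ⊕ J_2(4)

The characteristic polynomial is
  det(x·I − A) = x^5 - 20*x^4 + 160*x^3 - 640*x^2 + 1280*x - 1024 = (x - 4)^5

Eigenvalues and multiplicities (the geometric multiplicity of λ is n − rank(A − λI), which equals the number of Jordan blocks for λ):
  λ = 4: algebraic multiplicity = 5, geometric multiplicity = 2

Determining the block sizes for each eigenvalue:
  λ = 4: with am = 5 and gm = 2, the partition is not yet determined (e.g. several partitions of 5 into 2 parts exist). Let N = A − (4)·I. Computing rank(N^1) = 3, rank(N^2) = 1, rank(N^3) = 0; the number of blocks of size ≥ j is rank(N^{j−1}) − rank(N^j), giving [2, 2, 1]. So we have 1 block(s) of size 3, 1 block(s) of size 2 → block sizes [3, 2]

Assembling the blocks gives a Jordan form
J =
  [4, 1, 0, 0, 0]
  [0, 4, 1, 0, 0]
  [0, 0, 4, 0, 0]
  [0, 0, 0, 4, 1]
  [0, 0, 0, 0, 4]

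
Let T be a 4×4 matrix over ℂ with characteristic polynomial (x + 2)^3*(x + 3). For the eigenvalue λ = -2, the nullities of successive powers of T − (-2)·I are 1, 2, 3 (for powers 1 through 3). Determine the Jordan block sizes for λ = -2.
Block sizes for λ = -2: [3]

From the dimensions of kernels of powers, the number of Jordan blocks of size at least j is d_j − d_{j−1} where d_j = dim ker(N^j) (with d_0 = 0). Computing the differences gives [1, 1, 1].
The number of blocks of size exactly k is (#blocks of size ≥ k) − (#blocks of size ≥ k + 1), so the partition is: 1 block(s) of size 3.
In nonincreasing order the block sizes are [3].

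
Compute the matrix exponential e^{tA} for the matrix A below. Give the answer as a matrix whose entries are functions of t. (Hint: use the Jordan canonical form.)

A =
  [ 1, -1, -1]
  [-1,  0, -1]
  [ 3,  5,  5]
e^{tA} =
  [-t^2*exp(2*t)/2 - t*exp(2*t) + exp(2*t), -t^2*exp(2*t) - t*exp(2*t), -t^2*exp(2*t)/2 - t*exp(2*t)]
  [-t*exp(2*t), -2*t*exp(2*t) + exp(2*t), -t*exp(2*t)]
  [t^2*exp(2*t)/2 + 3*t*exp(2*t), t^2*exp(2*t) + 5*t*exp(2*t), t^2*exp(2*t)/2 + 3*t*exp(2*t) + exp(2*t)]

Strategy: write A = P · J · P⁻¹ where J is a Jordan canonical form, so e^{tA} = P · e^{tJ} · P⁻¹, and e^{tJ} can be computed block-by-block.

A has Jordan form
J =
  [2, 1, 0]
  [0, 2, 1]
  [0, 0, 2]
(up to reordering of blocks).

Per-block formulas:
  For a 3×3 Jordan block J_3(2): exp(t · J_3(2)) = e^(2t)·(I + t·N + (t^2/2)·N^2), where N is the 3×3 nilpotent shift.

After assembling e^{tJ} and conjugating by P, we get:

e^{tA} =
  [-t^2*exp(2*t)/2 - t*exp(2*t) + exp(2*t), -t^2*exp(2*t) - t*exp(2*t), -t^2*exp(2*t)/2 - t*exp(2*t)]
  [-t*exp(2*t), -2*t*exp(2*t) + exp(2*t), -t*exp(2*t)]
  [t^2*exp(2*t)/2 + 3*t*exp(2*t), t^2*exp(2*t) + 5*t*exp(2*t), t^2*exp(2*t)/2 + 3*t*exp(2*t) + exp(2*t)]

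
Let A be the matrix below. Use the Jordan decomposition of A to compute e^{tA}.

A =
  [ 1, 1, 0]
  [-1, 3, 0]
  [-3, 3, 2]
e^{tA} =
  [-t*exp(2*t) + exp(2*t), t*exp(2*t), 0]
  [-t*exp(2*t), t*exp(2*t) + exp(2*t), 0]
  [-3*t*exp(2*t), 3*t*exp(2*t), exp(2*t)]

Strategy: write A = P · J · P⁻¹ where J is a Jordan canonical form, so e^{tA} = P · e^{tJ} · P⁻¹, and e^{tJ} can be computed block-by-block.

A has Jordan form
J =
  [2, 1, 0]
  [0, 2, 0]
  [0, 0, 2]
(up to reordering of blocks).

Per-block formulas:
  For a 2×2 Jordan block J_2(2): exp(t · J_2(2)) = e^(2t)·(I + t·N), where N is the 2×2 nilpotent shift.
  For a 1×1 block at λ = 2: exp(t · [2]) = [e^(2t)].

After assembling e^{tJ} and conjugating by P, we get:

e^{tA} =
  [-t*exp(2*t) + exp(2*t), t*exp(2*t), 0]
  [-t*exp(2*t), t*exp(2*t) + exp(2*t), 0]
  [-3*t*exp(2*t), 3*t*exp(2*t), exp(2*t)]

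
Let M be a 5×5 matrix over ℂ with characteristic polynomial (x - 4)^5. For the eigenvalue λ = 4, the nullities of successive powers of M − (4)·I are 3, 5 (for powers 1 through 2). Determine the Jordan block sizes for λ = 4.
Block sizes for λ = 4: [2, 2, 1]

From the dimensions of kernels of powers, the number of Jordan blocks of size at least j is d_j − d_{j−1} where d_j = dim ker(N^j) (with d_0 = 0). Computing the differences gives [3, 2].
The number of blocks of size exactly k is (#blocks of size ≥ k) − (#blocks of size ≥ k + 1), so the partition is: 1 block(s) of size 1, 2 block(s) of size 2.
In nonincreasing order the block sizes are [2, 2, 1].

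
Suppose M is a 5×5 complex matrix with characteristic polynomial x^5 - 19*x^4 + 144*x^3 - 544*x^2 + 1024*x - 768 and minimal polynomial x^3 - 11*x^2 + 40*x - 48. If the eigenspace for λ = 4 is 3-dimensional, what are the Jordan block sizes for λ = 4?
Block sizes for λ = 4: [2, 1, 1]

Step 1 — from the characteristic polynomial, algebraic multiplicity of λ = 4 is 4. From dim ker(M − (4)·I) = 3, there are exactly 3 Jordan blocks for λ = 4.
Step 2 — from the minimal polynomial, the factor (x − 4)^2 tells us the largest block for λ = 4 has size 2.
Step 3 — with total size 4, 3 blocks, and largest block 2, the block sizes (in nonincreasing order) are [2, 1, 1].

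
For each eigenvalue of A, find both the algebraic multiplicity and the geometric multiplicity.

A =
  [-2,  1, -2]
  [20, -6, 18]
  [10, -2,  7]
λ = -2: alg = 2, geom = 1; λ = 3: alg = 1, geom = 1

Step 1 — factor the characteristic polynomial to read off the algebraic multiplicities:
  χ_A(x) = (x - 3)*(x + 2)^2

Step 2 — compute geometric multiplicities via the rank-nullity identity g(λ) = n − rank(A − λI):
  rank(A − (-2)·I) = 2, so dim ker(A − (-2)·I) = n − 2 = 1
  rank(A − (3)·I) = 2, so dim ker(A − (3)·I) = n − 2 = 1

Summary:
  λ = -2: algebraic multiplicity = 2, geometric multiplicity = 1
  λ = 3: algebraic multiplicity = 1, geometric multiplicity = 1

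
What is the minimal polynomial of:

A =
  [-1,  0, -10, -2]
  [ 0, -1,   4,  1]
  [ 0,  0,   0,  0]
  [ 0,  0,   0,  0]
x^2 + x

The characteristic polynomial is χ_A(x) = x^2*(x + 1)^2, so the eigenvalues are known. The minimal polynomial is
  m_A(x) = Π_λ (x − λ)^{k_λ}
where k_λ is the size of the *largest* Jordan block for λ (equivalently, the smallest k with (A − λI)^k v = 0 for every generalised eigenvector v of λ).

  λ = -1: largest Jordan block has size 1, contributing (x + 1)
  λ = 0: largest Jordan block has size 1, contributing (x − 0)

So m_A(x) = x*(x + 1) = x^2 + x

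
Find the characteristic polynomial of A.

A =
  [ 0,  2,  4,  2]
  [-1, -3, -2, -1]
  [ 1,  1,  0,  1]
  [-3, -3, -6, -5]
x^4 + 8*x^3 + 24*x^2 + 32*x + 16

Expanding det(x·I − A) (e.g. by cofactor expansion or by noting that A is similar to its Jordan form J, which has the same characteristic polynomial as A) gives
  χ_A(x) = x^4 + 8*x^3 + 24*x^2 + 32*x + 16
which factors as (x + 2)^4. The eigenvalues (with algebraic multiplicities) are λ = -2 with multiplicity 4.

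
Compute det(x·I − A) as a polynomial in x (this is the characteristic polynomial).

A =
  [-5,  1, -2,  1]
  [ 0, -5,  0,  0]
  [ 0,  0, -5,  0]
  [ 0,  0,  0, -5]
x^4 + 20*x^3 + 150*x^2 + 500*x + 625

Expanding det(x·I − A) (e.g. by cofactor expansion or by noting that A is similar to its Jordan form J, which has the same characteristic polynomial as A) gives
  χ_A(x) = x^4 + 20*x^3 + 150*x^2 + 500*x + 625
which factors as (x + 5)^4. The eigenvalues (with algebraic multiplicities) are λ = -5 with multiplicity 4.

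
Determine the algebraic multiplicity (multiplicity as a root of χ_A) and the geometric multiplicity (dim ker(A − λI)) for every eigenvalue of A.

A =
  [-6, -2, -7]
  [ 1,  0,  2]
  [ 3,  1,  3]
λ = -1: alg = 3, geom = 1

Step 1 — factor the characteristic polynomial to read off the algebraic multiplicities:
  χ_A(x) = (x + 1)^3

Step 2 — compute geometric multiplicities via the rank-nullity identity g(λ) = n − rank(A − λI):
  rank(A − (-1)·I) = 2, so dim ker(A − (-1)·I) = n − 2 = 1

Summary:
  λ = -1: algebraic multiplicity = 3, geometric multiplicity = 1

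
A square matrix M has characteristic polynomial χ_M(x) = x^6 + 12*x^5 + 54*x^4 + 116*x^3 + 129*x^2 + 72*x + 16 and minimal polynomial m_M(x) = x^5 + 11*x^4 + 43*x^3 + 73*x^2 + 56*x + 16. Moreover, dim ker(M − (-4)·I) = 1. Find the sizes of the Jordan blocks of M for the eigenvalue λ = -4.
Block sizes for λ = -4: [2]

Step 1 — from the characteristic polynomial, algebraic multiplicity of λ = -4 is 2. From dim ker(M − (-4)·I) = 1, there are exactly 1 Jordan blocks for λ = -4.
Step 2 — from the minimal polynomial, the factor (x + 4)^2 tells us the largest block for λ = -4 has size 2.
Step 3 — with total size 2, 1 blocks, and largest block 2, the block sizes (in nonincreasing order) are [2].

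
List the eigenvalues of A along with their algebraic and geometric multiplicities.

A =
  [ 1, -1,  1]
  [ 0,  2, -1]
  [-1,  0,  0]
λ = 1: alg = 3, geom = 1

Step 1 — factor the characteristic polynomial to read off the algebraic multiplicities:
  χ_A(x) = (x - 1)^3

Step 2 — compute geometric multiplicities via the rank-nullity identity g(λ) = n − rank(A − λI):
  rank(A − (1)·I) = 2, so dim ker(A − (1)·I) = n − 2 = 1

Summary:
  λ = 1: algebraic multiplicity = 3, geometric multiplicity = 1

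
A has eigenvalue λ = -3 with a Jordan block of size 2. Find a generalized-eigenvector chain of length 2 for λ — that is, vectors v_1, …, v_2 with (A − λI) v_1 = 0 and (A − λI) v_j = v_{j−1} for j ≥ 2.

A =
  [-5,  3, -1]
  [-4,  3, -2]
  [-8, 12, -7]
A Jordan chain for λ = -3 of length 2:
v_1 = (-2, -4, -8)ᵀ
v_2 = (1, 0, 0)ᵀ

Let N = A − (-3)·I. We want v_2 with N^2 v_2 = 0 but N^1 v_2 ≠ 0; then v_{j-1} := N · v_j for j = 2, …, 2.

Pick v_2 = (1, 0, 0)ᵀ.
Then v_1 = N · v_2 = (-2, -4, -8)ᵀ.

Sanity check: (A − (-3)·I) v_1 = (0, 0, 0)ᵀ = 0. ✓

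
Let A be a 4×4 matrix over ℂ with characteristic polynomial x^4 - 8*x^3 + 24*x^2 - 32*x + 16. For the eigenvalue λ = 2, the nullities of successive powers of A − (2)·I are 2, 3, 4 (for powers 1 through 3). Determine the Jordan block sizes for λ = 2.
Block sizes for λ = 2: [3, 1]

From the dimensions of kernels of powers, the number of Jordan blocks of size at least j is d_j − d_{j−1} where d_j = dim ker(N^j) (with d_0 = 0). Computing the differences gives [2, 1, 1].
The number of blocks of size exactly k is (#blocks of size ≥ k) − (#blocks of size ≥ k + 1), so the partition is: 1 block(s) of size 1, 1 block(s) of size 3.
In nonincreasing order the block sizes are [3, 1].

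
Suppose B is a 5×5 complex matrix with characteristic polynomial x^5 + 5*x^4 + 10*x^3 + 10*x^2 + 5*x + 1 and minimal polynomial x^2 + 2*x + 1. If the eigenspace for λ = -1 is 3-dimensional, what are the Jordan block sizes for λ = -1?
Block sizes for λ = -1: [2, 2, 1]

Step 1 — from the characteristic polynomial, algebraic multiplicity of λ = -1 is 5. From dim ker(B − (-1)·I) = 3, there are exactly 3 Jordan blocks for λ = -1.
Step 2 — from the minimal polynomial, the factor (x + 1)^2 tells us the largest block for λ = -1 has size 2.
Step 3 — with total size 5, 3 blocks, and largest block 2, the block sizes (in nonincreasing order) are [2, 2, 1].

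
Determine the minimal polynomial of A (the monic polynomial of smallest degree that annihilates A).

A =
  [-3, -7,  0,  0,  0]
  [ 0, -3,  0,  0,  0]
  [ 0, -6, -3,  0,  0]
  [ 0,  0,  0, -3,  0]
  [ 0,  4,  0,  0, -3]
x^2 + 6*x + 9

The characteristic polynomial is χ_A(x) = (x + 3)^5, so the eigenvalues are known. The minimal polynomial is
  m_A(x) = Π_λ (x − λ)^{k_λ}
where k_λ is the size of the *largest* Jordan block for λ (equivalently, the smallest k with (A − λI)^k v = 0 for every generalised eigenvector v of λ).

  λ = -3: largest Jordan block has size 2, contributing (x + 3)^2

So m_A(x) = (x + 3)^2 = x^2 + 6*x + 9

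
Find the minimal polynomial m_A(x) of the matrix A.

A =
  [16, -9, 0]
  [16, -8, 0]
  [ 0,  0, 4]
x^2 - 8*x + 16

The characteristic polynomial is χ_A(x) = (x - 4)^3, so the eigenvalues are known. The minimal polynomial is
  m_A(x) = Π_λ (x − λ)^{k_λ}
where k_λ is the size of the *largest* Jordan block for λ (equivalently, the smallest k with (A − λI)^k v = 0 for every generalised eigenvector v of λ).

  λ = 4: largest Jordan block has size 2, contributing (x − 4)^2

So m_A(x) = (x - 4)^2 = x^2 - 8*x + 16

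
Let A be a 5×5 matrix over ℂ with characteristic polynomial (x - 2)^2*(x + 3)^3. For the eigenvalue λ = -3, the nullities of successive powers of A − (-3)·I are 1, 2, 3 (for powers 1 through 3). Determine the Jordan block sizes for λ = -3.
Block sizes for λ = -3: [3]

From the dimensions of kernels of powers, the number of Jordan blocks of size at least j is d_j − d_{j−1} where d_j = dim ker(N^j) (with d_0 = 0). Computing the differences gives [1, 1, 1].
The number of blocks of size exactly k is (#blocks of size ≥ k) − (#blocks of size ≥ k + 1), so the partition is: 1 block(s) of size 3.
In nonincreasing order the block sizes are [3].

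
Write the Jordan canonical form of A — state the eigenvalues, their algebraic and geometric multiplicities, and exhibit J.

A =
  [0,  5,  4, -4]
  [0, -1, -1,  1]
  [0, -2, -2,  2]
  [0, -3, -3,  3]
J_3(0) ⊕ J_1(0)

The characteristic polynomial is
  det(x·I − A) = x^4

Eigenvalues and multiplicities (the geometric multiplicity of λ is n − rank(A − λI), which equals the number of Jordan blocks for λ):
  λ = 0: algebraic multiplicity = 4, geometric multiplicity = 2

Determining the block sizes for each eigenvalue:
  λ = 0: with am = 4 and gm = 2, the partition is not yet determined (e.g. several partitions of 4 into 2 parts exist). Let N = A − (0)·I. Computing rank(N^1) = 2, rank(N^2) = 1, rank(N^3) = 0; the number of blocks of size ≥ j is rank(N^{j−1}) − rank(N^j), giving [2, 1, 1]. So we have 1 block(s) of size 3, 1 block(s) of size 1 → block sizes [3, 1]

Assembling the blocks gives a Jordan form
J =
  [0, 1, 0, 0]
  [0, 0, 1, 0]
  [0, 0, 0, 0]
  [0, 0, 0, 0]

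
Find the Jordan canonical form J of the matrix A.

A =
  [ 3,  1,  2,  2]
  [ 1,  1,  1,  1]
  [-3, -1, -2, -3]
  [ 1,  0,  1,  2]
J_3(1) ⊕ J_1(1)

The characteristic polynomial is
  det(x·I − A) = x^4 - 4*x^3 + 6*x^2 - 4*x + 1 = (x - 1)^4

Eigenvalues and multiplicities (the geometric multiplicity of λ is n − rank(A − λI), which equals the number of Jordan blocks for λ):
  λ = 1: algebraic multiplicity = 4, geometric multiplicity = 2

Determining the block sizes for each eigenvalue:
  λ = 1: with am = 4 and gm = 2, the partition is not yet determined (e.g. several partitions of 4 into 2 parts exist). Let N = A − (1)·I. Computing rank(N^1) = 2, rank(N^2) = 1, rank(N^3) = 0; the number of blocks of size ≥ j is rank(N^{j−1}) − rank(N^j), giving [2, 1, 1]. So we have 1 block(s) of size 3, 1 block(s) of size 1 → block sizes [3, 1]

Assembling the blocks gives a Jordan form
J =
  [1, 1, 0, 0]
  [0, 1, 1, 0]
  [0, 0, 1, 0]
  [0, 0, 0, 1]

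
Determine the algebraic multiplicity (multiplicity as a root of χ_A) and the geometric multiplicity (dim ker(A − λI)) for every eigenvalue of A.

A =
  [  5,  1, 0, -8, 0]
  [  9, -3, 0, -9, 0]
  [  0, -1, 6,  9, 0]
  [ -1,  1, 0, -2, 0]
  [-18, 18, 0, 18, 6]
λ = -3: alg = 2, geom = 1; λ = 6: alg = 3, geom = 2

Step 1 — factor the characteristic polynomial to read off the algebraic multiplicities:
  χ_A(x) = (x - 6)^3*(x + 3)^2

Step 2 — compute geometric multiplicities via the rank-nullity identity g(λ) = n − rank(A − λI):
  rank(A − (-3)·I) = 4, so dim ker(A − (-3)·I) = n − 4 = 1
  rank(A − (6)·I) = 3, so dim ker(A − (6)·I) = n − 3 = 2

Summary:
  λ = -3: algebraic multiplicity = 2, geometric multiplicity = 1
  λ = 6: algebraic multiplicity = 3, geometric multiplicity = 2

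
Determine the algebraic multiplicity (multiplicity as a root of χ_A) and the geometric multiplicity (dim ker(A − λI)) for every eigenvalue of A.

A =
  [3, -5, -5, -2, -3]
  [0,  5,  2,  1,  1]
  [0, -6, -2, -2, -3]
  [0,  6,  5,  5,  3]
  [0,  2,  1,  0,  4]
λ = 3: alg = 5, geom = 2

Step 1 — factor the characteristic polynomial to read off the algebraic multiplicities:
  χ_A(x) = (x - 3)^5

Step 2 — compute geometric multiplicities via the rank-nullity identity g(λ) = n − rank(A − λI):
  rank(A − (3)·I) = 3, so dim ker(A − (3)·I) = n − 3 = 2

Summary:
  λ = 3: algebraic multiplicity = 5, geometric multiplicity = 2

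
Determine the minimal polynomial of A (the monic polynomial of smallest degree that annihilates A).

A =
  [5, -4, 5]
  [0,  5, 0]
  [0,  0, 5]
x^2 - 10*x + 25

The characteristic polynomial is χ_A(x) = (x - 5)^3, so the eigenvalues are known. The minimal polynomial is
  m_A(x) = Π_λ (x − λ)^{k_λ}
where k_λ is the size of the *largest* Jordan block for λ (equivalently, the smallest k with (A − λI)^k v = 0 for every generalised eigenvector v of λ).

  λ = 5: largest Jordan block has size 2, contributing (x − 5)^2

So m_A(x) = (x - 5)^2 = x^2 - 10*x + 25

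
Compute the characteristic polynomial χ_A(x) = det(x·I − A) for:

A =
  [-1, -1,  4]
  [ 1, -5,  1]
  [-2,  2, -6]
x^3 + 12*x^2 + 48*x + 64

Expanding det(x·I − A) (e.g. by cofactor expansion or by noting that A is similar to its Jordan form J, which has the same characteristic polynomial as A) gives
  χ_A(x) = x^3 + 12*x^2 + 48*x + 64
which factors as (x + 4)^3. The eigenvalues (with algebraic multiplicities) are λ = -4 with multiplicity 3.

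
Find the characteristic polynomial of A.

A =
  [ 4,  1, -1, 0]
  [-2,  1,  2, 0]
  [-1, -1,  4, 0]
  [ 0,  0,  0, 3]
x^4 - 12*x^3 + 54*x^2 - 108*x + 81

Expanding det(x·I − A) (e.g. by cofactor expansion or by noting that A is similar to its Jordan form J, which has the same characteristic polynomial as A) gives
  χ_A(x) = x^4 - 12*x^3 + 54*x^2 - 108*x + 81
which factors as (x - 3)^4. The eigenvalues (with algebraic multiplicities) are λ = 3 with multiplicity 4.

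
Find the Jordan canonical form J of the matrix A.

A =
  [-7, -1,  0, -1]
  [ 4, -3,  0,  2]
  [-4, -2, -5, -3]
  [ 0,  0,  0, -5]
J_2(-5) ⊕ J_2(-5)

The characteristic polynomial is
  det(x·I − A) = x^4 + 20*x^3 + 150*x^2 + 500*x + 625 = (x + 5)^4

Eigenvalues and multiplicities (the geometric multiplicity of λ is n − rank(A − λI), which equals the number of Jordan blocks for λ):
  λ = -5: algebraic multiplicity = 4, geometric multiplicity = 2

Determining the block sizes for each eigenvalue:
  λ = -5: with am = 4 and gm = 2, the partition is not yet determined (e.g. several partitions of 4 into 2 parts exist). Let N = A − (-5)·I. Computing rank(N^1) = 2, rank(N^2) = 0; the number of blocks of size ≥ j is rank(N^{j−1}) − rank(N^j), giving [2, 2]. So we have 2 block(s) of size 2 → block sizes [2, 2]

Assembling the blocks gives a Jordan form
J =
  [-5,  1,  0,  0]
  [ 0, -5,  0,  0]
  [ 0,  0, -5,  1]
  [ 0,  0,  0, -5]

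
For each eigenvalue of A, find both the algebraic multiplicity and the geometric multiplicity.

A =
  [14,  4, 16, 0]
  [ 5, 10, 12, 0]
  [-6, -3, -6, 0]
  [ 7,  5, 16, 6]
λ = 6: alg = 4, geom = 2

Step 1 — factor the characteristic polynomial to read off the algebraic multiplicities:
  χ_A(x) = (x - 6)^4

Step 2 — compute geometric multiplicities via the rank-nullity identity g(λ) = n − rank(A − λI):
  rank(A − (6)·I) = 2, so dim ker(A − (6)·I) = n − 2 = 2

Summary:
  λ = 6: algebraic multiplicity = 4, geometric multiplicity = 2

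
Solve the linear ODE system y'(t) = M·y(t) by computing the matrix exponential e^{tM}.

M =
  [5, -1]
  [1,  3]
e^{tM} =
  [t*exp(4*t) + exp(4*t), -t*exp(4*t)]
  [t*exp(4*t), -t*exp(4*t) + exp(4*t)]

Strategy: write M = P · J · P⁻¹ where J is a Jordan canonical form, so e^{tM} = P · e^{tJ} · P⁻¹, and e^{tJ} can be computed block-by-block.

M has Jordan form
J =
  [4, 1]
  [0, 4]
(up to reordering of blocks).

Per-block formulas:
  For a 2×2 Jordan block J_2(4): exp(t · J_2(4)) = e^(4t)·(I + t·N), where N is the 2×2 nilpotent shift.

After assembling e^{tJ} and conjugating by P, we get:

e^{tM} =
  [t*exp(4*t) + exp(4*t), -t*exp(4*t)]
  [t*exp(4*t), -t*exp(4*t) + exp(4*t)]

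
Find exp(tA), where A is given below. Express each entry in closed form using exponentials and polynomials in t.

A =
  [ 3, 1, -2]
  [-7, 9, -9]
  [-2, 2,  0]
e^{tA} =
  [-t^2*exp(4*t) - t*exp(4*t) + exp(4*t), t*exp(4*t), t^2*exp(4*t)/2 - 2*t*exp(4*t)]
  [-5*t^2*exp(4*t) - 7*t*exp(4*t), 5*t*exp(4*t) + exp(4*t), 5*t^2*exp(4*t)/2 - 9*t*exp(4*t)]
  [-2*t^2*exp(4*t) - 2*t*exp(4*t), 2*t*exp(4*t), t^2*exp(4*t) - 4*t*exp(4*t) + exp(4*t)]

Strategy: write A = P · J · P⁻¹ where J is a Jordan canonical form, so e^{tA} = P · e^{tJ} · P⁻¹, and e^{tJ} can be computed block-by-block.

A has Jordan form
J =
  [4, 1, 0]
  [0, 4, 1]
  [0, 0, 4]
(up to reordering of blocks).

Per-block formulas:
  For a 3×3 Jordan block J_3(4): exp(t · J_3(4)) = e^(4t)·(I + t·N + (t^2/2)·N^2), where N is the 3×3 nilpotent shift.

After assembling e^{tJ} and conjugating by P, we get:

e^{tA} =
  [-t^2*exp(4*t) - t*exp(4*t) + exp(4*t), t*exp(4*t), t^2*exp(4*t)/2 - 2*t*exp(4*t)]
  [-5*t^2*exp(4*t) - 7*t*exp(4*t), 5*t*exp(4*t) + exp(4*t), 5*t^2*exp(4*t)/2 - 9*t*exp(4*t)]
  [-2*t^2*exp(4*t) - 2*t*exp(4*t), 2*t*exp(4*t), t^2*exp(4*t) - 4*t*exp(4*t) + exp(4*t)]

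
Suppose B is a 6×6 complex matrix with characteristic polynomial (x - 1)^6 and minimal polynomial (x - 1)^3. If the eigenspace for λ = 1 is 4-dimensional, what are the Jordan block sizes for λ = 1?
Block sizes for λ = 1: [3, 1, 1, 1]

Step 1 — from the characteristic polynomial, algebraic multiplicity of λ = 1 is 6. From dim ker(B − (1)·I) = 4, there are exactly 4 Jordan blocks for λ = 1.
Step 2 — from the minimal polynomial, the factor (x − 1)^3 tells us the largest block for λ = 1 has size 3.
Step 3 — with total size 6, 4 blocks, and largest block 3, the block sizes (in nonincreasing order) are [3, 1, 1, 1].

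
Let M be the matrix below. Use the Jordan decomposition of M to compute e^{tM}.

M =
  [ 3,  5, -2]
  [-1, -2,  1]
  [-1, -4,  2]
e^{tM} =
  [t^2*exp(t)/2 + 2*t*exp(t) + exp(t), 3*t^2*exp(t)/2 + 5*t*exp(t), -t^2*exp(t)/2 - 2*t*exp(t)]
  [-t*exp(t), -3*t*exp(t) + exp(t), t*exp(t)]
  [t^2*exp(t)/2 - t*exp(t), 3*t^2*exp(t)/2 - 4*t*exp(t), -t^2*exp(t)/2 + t*exp(t) + exp(t)]

Strategy: write M = P · J · P⁻¹ where J is a Jordan canonical form, so e^{tM} = P · e^{tJ} · P⁻¹, and e^{tJ} can be computed block-by-block.

M has Jordan form
J =
  [1, 1, 0]
  [0, 1, 1]
  [0, 0, 1]
(up to reordering of blocks).

Per-block formulas:
  For a 3×3 Jordan block J_3(1): exp(t · J_3(1)) = e^(1t)·(I + t·N + (t^2/2)·N^2), where N is the 3×3 nilpotent shift.

After assembling e^{tJ} and conjugating by P, we get:

e^{tM} =
  [t^2*exp(t)/2 + 2*t*exp(t) + exp(t), 3*t^2*exp(t)/2 + 5*t*exp(t), -t^2*exp(t)/2 - 2*t*exp(t)]
  [-t*exp(t), -3*t*exp(t) + exp(t), t*exp(t)]
  [t^2*exp(t)/2 - t*exp(t), 3*t^2*exp(t)/2 - 4*t*exp(t), -t^2*exp(t)/2 + t*exp(t) + exp(t)]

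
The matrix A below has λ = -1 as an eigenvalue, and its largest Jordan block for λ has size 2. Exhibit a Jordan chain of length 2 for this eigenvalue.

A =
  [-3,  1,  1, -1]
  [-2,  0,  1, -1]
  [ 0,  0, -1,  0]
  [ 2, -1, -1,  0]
A Jordan chain for λ = -1 of length 2:
v_1 = (-2, -2, 0, 2)ᵀ
v_2 = (1, 0, 0, 0)ᵀ

Let N = A − (-1)·I. We want v_2 with N^2 v_2 = 0 but N^1 v_2 ≠ 0; then v_{j-1} := N · v_j for j = 2, …, 2.

Pick v_2 = (1, 0, 0, 0)ᵀ.
Then v_1 = N · v_2 = (-2, -2, 0, 2)ᵀ.

Sanity check: (A − (-1)·I) v_1 = (0, 0, 0, 0)ᵀ = 0. ✓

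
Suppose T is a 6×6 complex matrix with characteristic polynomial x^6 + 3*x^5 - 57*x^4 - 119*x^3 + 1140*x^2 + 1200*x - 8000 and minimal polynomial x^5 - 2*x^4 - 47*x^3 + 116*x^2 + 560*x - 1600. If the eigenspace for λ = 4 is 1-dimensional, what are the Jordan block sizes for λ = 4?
Block sizes for λ = 4: [3]

Step 1 — from the characteristic polynomial, algebraic multiplicity of λ = 4 is 3. From dim ker(T − (4)·I) = 1, there are exactly 1 Jordan blocks for λ = 4.
Step 2 — from the minimal polynomial, the factor (x − 4)^3 tells us the largest block for λ = 4 has size 3.
Step 3 — with total size 3, 1 blocks, and largest block 3, the block sizes (in nonincreasing order) are [3].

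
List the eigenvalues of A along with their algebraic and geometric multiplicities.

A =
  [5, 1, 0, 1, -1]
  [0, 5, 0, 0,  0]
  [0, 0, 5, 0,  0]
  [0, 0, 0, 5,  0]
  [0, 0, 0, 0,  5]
λ = 5: alg = 5, geom = 4

Step 1 — factor the characteristic polynomial to read off the algebraic multiplicities:
  χ_A(x) = (x - 5)^5

Step 2 — compute geometric multiplicities via the rank-nullity identity g(λ) = n − rank(A − λI):
  rank(A − (5)·I) = 1, so dim ker(A − (5)·I) = n − 1 = 4

Summary:
  λ = 5: algebraic multiplicity = 5, geometric multiplicity = 4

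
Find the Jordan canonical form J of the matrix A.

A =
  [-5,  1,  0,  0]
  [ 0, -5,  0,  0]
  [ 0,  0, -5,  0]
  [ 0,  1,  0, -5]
J_2(-5) ⊕ J_1(-5) ⊕ J_1(-5)

The characteristic polynomial is
  det(x·I − A) = x^4 + 20*x^3 + 150*x^2 + 500*x + 625 = (x + 5)^4

Eigenvalues and multiplicities (the geometric multiplicity of λ is n − rank(A − λI), which equals the number of Jordan blocks for λ):
  λ = -5: algebraic multiplicity = 4, geometric multiplicity = 3

Determining the block sizes for each eigenvalue:
  λ = -5: 3 blocks summing to 4 forces exactly one block of size 2 and the rest size 1 → block sizes [2, 1, 1]

Assembling the blocks gives a Jordan form
J =
  [-5,  1,  0,  0]
  [ 0, -5,  0,  0]
  [ 0,  0, -5,  0]
  [ 0,  0,  0, -5]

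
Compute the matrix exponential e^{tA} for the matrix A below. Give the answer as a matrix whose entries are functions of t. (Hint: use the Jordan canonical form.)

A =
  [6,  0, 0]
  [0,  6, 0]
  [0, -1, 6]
e^{tA} =
  [exp(6*t), 0, 0]
  [0, exp(6*t), 0]
  [0, -t*exp(6*t), exp(6*t)]

Strategy: write A = P · J · P⁻¹ where J is a Jordan canonical form, so e^{tA} = P · e^{tJ} · P⁻¹, and e^{tJ} can be computed block-by-block.

A has Jordan form
J =
  [6, 1, 0]
  [0, 6, 0]
  [0, 0, 6]
(up to reordering of blocks).

Per-block formulas:
  For a 1×1 block at λ = 6: exp(t · [6]) = [e^(6t)].
  For a 2×2 Jordan block J_2(6): exp(t · J_2(6)) = e^(6t)·(I + t·N), where N is the 2×2 nilpotent shift.

After assembling e^{tJ} and conjugating by P, we get:

e^{tA} =
  [exp(6*t), 0, 0]
  [0, exp(6*t), 0]
  [0, -t*exp(6*t), exp(6*t)]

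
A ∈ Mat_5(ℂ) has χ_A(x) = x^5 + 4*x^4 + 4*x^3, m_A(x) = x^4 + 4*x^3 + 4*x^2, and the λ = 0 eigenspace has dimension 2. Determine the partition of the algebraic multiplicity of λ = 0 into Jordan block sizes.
Block sizes for λ = 0: [2, 1]

Step 1 — from the characteristic polynomial, algebraic multiplicity of λ = 0 is 3. From dim ker(A − (0)·I) = 2, there are exactly 2 Jordan blocks for λ = 0.
Step 2 — from the minimal polynomial, the factor (x − 0)^2 tells us the largest block for λ = 0 has size 2.
Step 3 — with total size 3, 2 blocks, and largest block 2, the block sizes (in nonincreasing order) are [2, 1].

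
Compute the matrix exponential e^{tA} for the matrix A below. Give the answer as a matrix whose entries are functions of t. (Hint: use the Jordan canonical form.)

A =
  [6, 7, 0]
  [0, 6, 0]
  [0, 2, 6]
e^{tA} =
  [exp(6*t), 7*t*exp(6*t), 0]
  [0, exp(6*t), 0]
  [0, 2*t*exp(6*t), exp(6*t)]

Strategy: write A = P · J · P⁻¹ where J is a Jordan canonical form, so e^{tA} = P · e^{tJ} · P⁻¹, and e^{tJ} can be computed block-by-block.

A has Jordan form
J =
  [6, 1, 0]
  [0, 6, 0]
  [0, 0, 6]
(up to reordering of blocks).

Per-block formulas:
  For a 1×1 block at λ = 6: exp(t · [6]) = [e^(6t)].
  For a 2×2 Jordan block J_2(6): exp(t · J_2(6)) = e^(6t)·(I + t·N), where N is the 2×2 nilpotent shift.

After assembling e^{tJ} and conjugating by P, we get:

e^{tA} =
  [exp(6*t), 7*t*exp(6*t), 0]
  [0, exp(6*t), 0]
  [0, 2*t*exp(6*t), exp(6*t)]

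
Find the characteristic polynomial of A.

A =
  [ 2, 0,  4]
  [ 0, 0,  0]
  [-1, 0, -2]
x^3

Expanding det(x·I − A) (e.g. by cofactor expansion or by noting that A is similar to its Jordan form J, which has the same characteristic polynomial as A) gives
  χ_A(x) = x^3
which factors as x^3. The eigenvalues (with algebraic multiplicities) are λ = 0 with multiplicity 3.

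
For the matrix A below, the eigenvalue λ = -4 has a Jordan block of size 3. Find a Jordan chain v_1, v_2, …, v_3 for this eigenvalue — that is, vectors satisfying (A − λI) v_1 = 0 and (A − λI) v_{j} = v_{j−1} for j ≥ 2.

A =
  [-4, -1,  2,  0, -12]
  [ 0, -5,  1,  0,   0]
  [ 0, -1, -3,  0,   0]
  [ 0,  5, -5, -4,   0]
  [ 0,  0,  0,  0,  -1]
A Jordan chain for λ = -4 of length 3:
v_1 = (-1, 0, 0, 0, 0)ᵀ
v_2 = (-1, -1, -1, 5, 0)ᵀ
v_3 = (0, 1, 0, 0, 0)ᵀ

Let N = A − (-4)·I. We want v_3 with N^3 v_3 = 0 but N^2 v_3 ≠ 0; then v_{j-1} := N · v_j for j = 3, …, 2.

Pick v_3 = (0, 1, 0, 0, 0)ᵀ.
Then v_2 = N · v_3 = (-1, -1, -1, 5, 0)ᵀ.
Then v_1 = N · v_2 = (-1, 0, 0, 0, 0)ᵀ.

Sanity check: (A − (-4)·I) v_1 = (0, 0, 0, 0, 0)ᵀ = 0. ✓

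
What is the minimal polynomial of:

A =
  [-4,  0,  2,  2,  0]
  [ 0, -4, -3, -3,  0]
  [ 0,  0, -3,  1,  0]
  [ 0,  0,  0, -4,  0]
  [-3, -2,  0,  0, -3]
x^2 + 7*x + 12

The characteristic polynomial is χ_A(x) = (x + 3)^2*(x + 4)^3, so the eigenvalues are known. The minimal polynomial is
  m_A(x) = Π_λ (x − λ)^{k_λ}
where k_λ is the size of the *largest* Jordan block for λ (equivalently, the smallest k with (A − λI)^k v = 0 for every generalised eigenvector v of λ).

  λ = -4: largest Jordan block has size 1, contributing (x + 4)
  λ = -3: largest Jordan block has size 1, contributing (x + 3)

So m_A(x) = (x + 3)*(x + 4) = x^2 + 7*x + 12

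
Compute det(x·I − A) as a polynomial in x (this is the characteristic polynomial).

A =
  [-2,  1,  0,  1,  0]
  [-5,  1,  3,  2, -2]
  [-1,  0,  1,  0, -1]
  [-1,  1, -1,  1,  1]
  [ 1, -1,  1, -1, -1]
x^5

Expanding det(x·I − A) (e.g. by cofactor expansion or by noting that A is similar to its Jordan form J, which has the same characteristic polynomial as A) gives
  χ_A(x) = x^5
which factors as x^5. The eigenvalues (with algebraic multiplicities) are λ = 0 with multiplicity 5.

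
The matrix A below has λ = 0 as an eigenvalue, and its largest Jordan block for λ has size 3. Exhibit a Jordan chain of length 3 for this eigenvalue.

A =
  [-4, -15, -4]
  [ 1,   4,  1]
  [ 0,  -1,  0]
A Jordan chain for λ = 0 of length 3:
v_1 = (1, 0, -1)ᵀ
v_2 = (-4, 1, 0)ᵀ
v_3 = (1, 0, 0)ᵀ

Let N = A − (0)·I. We want v_3 with N^3 v_3 = 0 but N^2 v_3 ≠ 0; then v_{j-1} := N · v_j for j = 3, …, 2.

Pick v_3 = (1, 0, 0)ᵀ.
Then v_2 = N · v_3 = (-4, 1, 0)ᵀ.
Then v_1 = N · v_2 = (1, 0, -1)ᵀ.

Sanity check: (A − (0)·I) v_1 = (0, 0, 0)ᵀ = 0. ✓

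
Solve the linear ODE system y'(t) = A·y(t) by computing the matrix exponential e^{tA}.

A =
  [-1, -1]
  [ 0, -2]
e^{tA} =
  [exp(-t), -exp(-t) + exp(-2*t)]
  [0, exp(-2*t)]

Strategy: write A = P · J · P⁻¹ where J is a Jordan canonical form, so e^{tA} = P · e^{tJ} · P⁻¹, and e^{tJ} can be computed block-by-block.

A has Jordan form
J =
  [-2,  0]
  [ 0, -1]
(up to reordering of blocks).

Per-block formulas:
  For a 1×1 block at λ = -1: exp(t · [-1]) = [e^(-1t)].
  For a 1×1 block at λ = -2: exp(t · [-2]) = [e^(-2t)].

After assembling e^{tJ} and conjugating by P, we get:

e^{tA} =
  [exp(-t), -exp(-t) + exp(-2*t)]
  [0, exp(-2*t)]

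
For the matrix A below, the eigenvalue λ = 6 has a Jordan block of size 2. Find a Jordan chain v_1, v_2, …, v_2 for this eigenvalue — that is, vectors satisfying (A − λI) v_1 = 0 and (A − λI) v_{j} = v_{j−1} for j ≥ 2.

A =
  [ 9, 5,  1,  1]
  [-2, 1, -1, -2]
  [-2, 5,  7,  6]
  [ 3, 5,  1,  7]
A Jordan chain for λ = 6 of length 2:
v_1 = (3, -2, -2, 3)ᵀ
v_2 = (1, 0, 0, 0)ᵀ

Let N = A − (6)·I. We want v_2 with N^2 v_2 = 0 but N^1 v_2 ≠ 0; then v_{j-1} := N · v_j for j = 2, …, 2.

Pick v_2 = (1, 0, 0, 0)ᵀ.
Then v_1 = N · v_2 = (3, -2, -2, 3)ᵀ.

Sanity check: (A − (6)·I) v_1 = (0, 0, 0, 0)ᵀ = 0. ✓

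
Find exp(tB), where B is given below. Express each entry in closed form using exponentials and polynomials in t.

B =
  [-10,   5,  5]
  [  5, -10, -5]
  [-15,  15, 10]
e^{tB} =
  [-1 + 2*exp(-5*t), 1 - exp(-5*t), 1 - exp(-5*t)]
  [1 - exp(-5*t), -1 + 2*exp(-5*t), -1 + exp(-5*t)]
  [-3 + 3*exp(-5*t), 3 - 3*exp(-5*t), 3 - 2*exp(-5*t)]

Strategy: write B = P · J · P⁻¹ where J is a Jordan canonical form, so e^{tB} = P · e^{tJ} · P⁻¹, and e^{tJ} can be computed block-by-block.

B has Jordan form
J =
  [-5,  0, 0]
  [ 0, -5, 0]
  [ 0,  0, 0]
(up to reordering of blocks).

Per-block formulas:
  For a 1×1 block at λ = -5: exp(t · [-5]) = [e^(-5t)].
  For a 1×1 block at λ = 0: exp(t · [0]) = [e^(0t)].

After assembling e^{tJ} and conjugating by P, we get:

e^{tB} =
  [-1 + 2*exp(-5*t), 1 - exp(-5*t), 1 - exp(-5*t)]
  [1 - exp(-5*t), -1 + 2*exp(-5*t), -1 + exp(-5*t)]
  [-3 + 3*exp(-5*t), 3 - 3*exp(-5*t), 3 - 2*exp(-5*t)]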